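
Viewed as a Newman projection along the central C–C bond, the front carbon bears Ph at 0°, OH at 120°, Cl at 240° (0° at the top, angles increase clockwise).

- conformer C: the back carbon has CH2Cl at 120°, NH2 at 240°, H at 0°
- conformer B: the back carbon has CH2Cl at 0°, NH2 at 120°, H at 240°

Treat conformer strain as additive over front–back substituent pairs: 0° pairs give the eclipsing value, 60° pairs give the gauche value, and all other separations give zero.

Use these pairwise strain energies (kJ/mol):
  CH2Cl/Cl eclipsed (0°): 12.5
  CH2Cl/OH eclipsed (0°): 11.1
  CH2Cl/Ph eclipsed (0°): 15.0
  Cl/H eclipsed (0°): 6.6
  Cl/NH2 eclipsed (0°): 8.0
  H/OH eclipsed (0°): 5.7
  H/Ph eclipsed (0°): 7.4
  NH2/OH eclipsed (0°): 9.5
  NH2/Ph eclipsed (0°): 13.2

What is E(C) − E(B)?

-4.6 kJ/mol

C (eclipsed): Ph(0°)/H(0°) eclipsed 7.4; OH(120°)/CH2Cl(120°) eclipsed 11.1; Cl(240°)/NH2(240°) eclipsed 8.0 → 26.5 kJ/mol.
B (eclipsed): Ph(0°)/CH2Cl(0°) eclipsed 15.0; OH(120°)/NH2(120°) eclipsed 9.5; Cl(240°)/H(240°) eclipsed 6.6 → 31.1 kJ/mol.
E(C) − E(B) = 26.5 − 31.1 = -4.6 kJ/mol.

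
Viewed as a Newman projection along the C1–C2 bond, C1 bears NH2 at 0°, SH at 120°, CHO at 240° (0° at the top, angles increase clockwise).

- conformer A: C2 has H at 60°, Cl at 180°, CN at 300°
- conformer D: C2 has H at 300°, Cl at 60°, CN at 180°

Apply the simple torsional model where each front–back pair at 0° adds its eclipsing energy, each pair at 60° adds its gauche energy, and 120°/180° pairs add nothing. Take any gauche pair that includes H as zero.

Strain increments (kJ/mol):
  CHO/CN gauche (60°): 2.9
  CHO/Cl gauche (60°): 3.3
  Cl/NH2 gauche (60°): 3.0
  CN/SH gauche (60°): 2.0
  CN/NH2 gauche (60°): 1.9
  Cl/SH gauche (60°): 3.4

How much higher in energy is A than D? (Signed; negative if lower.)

+0.2 kJ/mol

A (staggered): NH2(0°)/CN(300°) gauche 1.9; SH(120°)/Cl(180°) gauche 3.4; CHO(240°)/Cl(180°) gauche 3.3; CHO(240°)/CN(300°) gauche 2.9 → 11.5 kJ/mol.
D (staggered): NH2(0°)/Cl(60°) gauche 3.0; SH(120°)/Cl(60°) gauche 3.4; SH(120°)/CN(180°) gauche 2.0; CHO(240°)/CN(180°) gauche 2.9 → 11.3 kJ/mol.
E(A) − E(D) = 11.5 − 11.3 = +0.2 kJ/mol.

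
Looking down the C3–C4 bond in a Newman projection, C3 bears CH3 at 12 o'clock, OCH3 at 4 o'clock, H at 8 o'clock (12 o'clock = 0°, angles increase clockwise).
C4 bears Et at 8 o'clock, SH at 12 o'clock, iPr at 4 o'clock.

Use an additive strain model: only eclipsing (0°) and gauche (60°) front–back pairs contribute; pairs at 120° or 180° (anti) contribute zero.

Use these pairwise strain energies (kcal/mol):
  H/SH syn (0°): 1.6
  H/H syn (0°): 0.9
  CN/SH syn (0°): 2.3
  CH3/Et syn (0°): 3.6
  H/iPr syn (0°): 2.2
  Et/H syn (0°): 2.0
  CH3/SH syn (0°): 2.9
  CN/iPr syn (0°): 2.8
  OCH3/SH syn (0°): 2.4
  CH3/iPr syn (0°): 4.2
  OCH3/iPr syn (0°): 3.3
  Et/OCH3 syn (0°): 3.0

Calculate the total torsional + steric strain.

This conformer (eclipsed): CH3–SH eclipsed, OCH3–iPr eclipsed, H–Et eclipsed; 2.9 + 3.3 + 2.0 = 8.2 kcal/mol.

8.2 kcal/mol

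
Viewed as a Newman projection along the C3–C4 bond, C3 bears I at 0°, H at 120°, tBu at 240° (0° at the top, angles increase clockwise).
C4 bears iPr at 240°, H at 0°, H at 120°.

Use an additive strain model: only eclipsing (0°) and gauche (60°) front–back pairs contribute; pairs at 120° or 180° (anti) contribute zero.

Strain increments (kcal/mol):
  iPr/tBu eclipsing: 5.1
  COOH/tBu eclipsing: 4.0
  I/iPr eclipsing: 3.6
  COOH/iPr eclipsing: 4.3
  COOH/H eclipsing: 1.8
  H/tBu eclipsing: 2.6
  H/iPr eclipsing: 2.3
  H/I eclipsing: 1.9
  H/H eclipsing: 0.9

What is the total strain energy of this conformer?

7.9 kcal/mol

This conformer is eclipsed. I at 0° is eclipsed with H at 0° (1.9); H at 120° is eclipsed with H at 120° (0.9); tBu at 240° is eclipsed with iPr at 240° (5.1). Total 7.9 kcal/mol.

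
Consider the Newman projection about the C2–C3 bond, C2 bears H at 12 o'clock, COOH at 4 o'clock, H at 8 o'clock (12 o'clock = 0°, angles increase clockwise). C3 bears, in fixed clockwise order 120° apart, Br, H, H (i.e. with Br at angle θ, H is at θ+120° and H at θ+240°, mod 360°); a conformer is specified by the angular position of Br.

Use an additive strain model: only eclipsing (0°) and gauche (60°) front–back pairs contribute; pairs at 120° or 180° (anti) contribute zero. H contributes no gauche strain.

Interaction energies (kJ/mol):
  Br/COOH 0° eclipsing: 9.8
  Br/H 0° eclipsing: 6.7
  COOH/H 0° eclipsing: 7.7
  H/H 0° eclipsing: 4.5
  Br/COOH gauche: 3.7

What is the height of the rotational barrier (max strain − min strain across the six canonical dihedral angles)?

Br at 0° (eclipsed): H–Br eclipsed, COOH–H eclipsed, H–H eclipsed; 6.7 + 7.7 + 4.5 = 18.9 kJ/mol.
Br at 60° (staggered): COOH–Br gauche; 3.7 = 3.7 kJ/mol.
Br at 120° (eclipsed): H–H eclipsed, COOH–Br eclipsed, H–H eclipsed; 4.5 + 9.8 + 4.5 = 18.8 kJ/mol.
Br at 180° (staggered): COOH–Br gauche; 3.7 = 3.7 kJ/mol.
Br at 240° (eclipsed): H–H eclipsed, COOH–H eclipsed, H–Br eclipsed; 4.5 + 7.7 + 6.7 = 18.9 kJ/mol.
Br at 300° (staggered): no non-H gauche contacts → 0.0 kJ/mol.
Max at 0° (18.9 kJ/mol), min at 300° (0.0 kJ/mol); barrier = 18.9 kJ/mol.

18.9 kJ/mol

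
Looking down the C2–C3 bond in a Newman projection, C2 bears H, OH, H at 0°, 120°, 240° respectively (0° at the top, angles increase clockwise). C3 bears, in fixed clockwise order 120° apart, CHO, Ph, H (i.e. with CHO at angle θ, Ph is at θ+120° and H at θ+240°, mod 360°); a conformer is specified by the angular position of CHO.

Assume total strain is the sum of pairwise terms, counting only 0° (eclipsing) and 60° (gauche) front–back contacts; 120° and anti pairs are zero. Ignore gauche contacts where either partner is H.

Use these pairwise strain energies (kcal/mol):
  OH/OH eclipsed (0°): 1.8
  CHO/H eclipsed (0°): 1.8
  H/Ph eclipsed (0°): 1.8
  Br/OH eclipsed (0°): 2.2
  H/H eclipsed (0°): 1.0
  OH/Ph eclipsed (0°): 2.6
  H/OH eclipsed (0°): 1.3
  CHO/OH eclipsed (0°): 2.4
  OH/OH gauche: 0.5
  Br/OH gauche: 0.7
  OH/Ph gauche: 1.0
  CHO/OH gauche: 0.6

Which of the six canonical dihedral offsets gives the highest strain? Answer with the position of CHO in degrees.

CHO at 0° (eclipsed): H(0°)/CHO(0°) eclipsed 1.8; OH(120°)/Ph(120°) eclipsed 2.6; H(240°)/H(240°) eclipsed 1.0 → 5.4 kcal/mol.
CHO at 60° (staggered): OH(120°)/CHO(60°) gauche 0.6; OH(120°)/Ph(180°) gauche 1.0 → 1.6 kcal/mol.
CHO at 120° (eclipsed): H(0°)/H(0°) eclipsed 1.0; OH(120°)/CHO(120°) eclipsed 2.4; H(240°)/Ph(240°) eclipsed 1.8 → 5.2 kcal/mol.
CHO at 180° (staggered): OH(120°)/CHO(180°) gauche 0.6 → 0.6 kcal/mol.
CHO at 240° (eclipsed): H(0°)/Ph(0°) eclipsed 1.8; OH(120°)/H(120°) eclipsed 1.3; H(240°)/CHO(240°) eclipsed 1.8 → 4.9 kcal/mol.
CHO at 300° (staggered): OH(120°)/Ph(60°) gauche 1.0 → 1.0 kcal/mol.
The maximum (5.4 kcal/mol) occurs with CHO at 0°.

0°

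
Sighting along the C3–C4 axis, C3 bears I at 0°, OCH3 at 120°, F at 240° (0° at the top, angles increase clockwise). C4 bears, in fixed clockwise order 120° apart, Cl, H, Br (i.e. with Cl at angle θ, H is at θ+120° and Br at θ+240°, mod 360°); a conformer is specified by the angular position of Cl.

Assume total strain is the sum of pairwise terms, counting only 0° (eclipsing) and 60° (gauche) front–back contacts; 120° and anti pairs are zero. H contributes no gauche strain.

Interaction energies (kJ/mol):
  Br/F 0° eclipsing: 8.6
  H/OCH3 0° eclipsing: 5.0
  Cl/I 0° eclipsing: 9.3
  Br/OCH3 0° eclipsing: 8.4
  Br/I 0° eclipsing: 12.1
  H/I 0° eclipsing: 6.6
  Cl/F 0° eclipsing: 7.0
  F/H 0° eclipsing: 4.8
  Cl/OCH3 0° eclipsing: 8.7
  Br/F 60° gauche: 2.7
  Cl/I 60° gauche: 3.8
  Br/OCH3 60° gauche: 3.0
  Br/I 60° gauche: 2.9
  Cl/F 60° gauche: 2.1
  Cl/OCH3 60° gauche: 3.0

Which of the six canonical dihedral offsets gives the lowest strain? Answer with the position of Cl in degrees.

180°

Cl at 0° is eclipsed. I at 0° is eclipsed with Cl at 0° (9.3); OCH3 at 120° is eclipsed with H at 120° (5.0); F at 240° is eclipsed with Br at 240° (8.6). Total 22.9 kJ/mol.
Cl at 60° is staggered. I at 0° is gauche with Cl at 60° (3.8); I at 0° is gauche with Br at 300° (2.9); OCH3 at 120° is gauche with Cl at 60° (3.0); F at 240° is gauche with Br at 300° (2.7). Total 12.4 kJ/mol.
Cl at 120° is eclipsed. I at 0° is eclipsed with Br at 0° (12.1); OCH3 at 120° is eclipsed with Cl at 120° (8.7); F at 240° is eclipsed with H at 240° (4.8). Total 25.6 kJ/mol.
Cl at 180° is staggered. I at 0° is gauche with Br at 60° (2.9); OCH3 at 120° is gauche with Cl at 180° (3.0); OCH3 at 120° is gauche with Br at 60° (3.0); F at 240° is gauche with Cl at 180° (2.1). Total 11.0 kJ/mol.
Cl at 240° is eclipsed. I at 0° is eclipsed with H at 0° (6.6); OCH3 at 120° is eclipsed with Br at 120° (8.4); F at 240° is eclipsed with Cl at 240° (7.0). Total 22.0 kJ/mol.
Cl at 300° is staggered. I at 0° is gauche with Cl at 300° (3.8); OCH3 at 120° is gauche with Br at 180° (3.0); F at 240° is gauche with Cl at 300° (2.1); F at 240° is gauche with Br at 180° (2.7). Total 11.6 kJ/mol.
The minimum (11.0 kJ/mol) occurs with Cl at 180°.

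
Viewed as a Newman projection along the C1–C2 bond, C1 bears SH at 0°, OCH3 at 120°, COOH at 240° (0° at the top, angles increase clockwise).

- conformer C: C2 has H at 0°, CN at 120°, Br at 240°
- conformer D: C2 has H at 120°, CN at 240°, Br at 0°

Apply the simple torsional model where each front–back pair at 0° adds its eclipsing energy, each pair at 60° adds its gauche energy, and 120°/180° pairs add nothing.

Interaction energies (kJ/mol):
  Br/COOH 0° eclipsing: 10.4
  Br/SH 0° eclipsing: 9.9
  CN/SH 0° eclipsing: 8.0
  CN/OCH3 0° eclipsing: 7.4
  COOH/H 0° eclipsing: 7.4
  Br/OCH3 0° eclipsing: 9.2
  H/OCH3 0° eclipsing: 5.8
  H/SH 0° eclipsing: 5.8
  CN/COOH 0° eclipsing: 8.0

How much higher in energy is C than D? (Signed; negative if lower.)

-0.1 kJ/mol

C (eclipsed): SH–H eclipsed, OCH3–CN eclipsed, COOH–Br eclipsed; 5.8 + 7.4 + 10.4 = 23.6 kJ/mol.
D (eclipsed): SH–Br eclipsed, OCH3–H eclipsed, COOH–CN eclipsed; 9.9 + 5.8 + 8.0 = 23.7 kJ/mol.
E(C) − E(D) = 23.6 − 23.7 = -0.1 kJ/mol.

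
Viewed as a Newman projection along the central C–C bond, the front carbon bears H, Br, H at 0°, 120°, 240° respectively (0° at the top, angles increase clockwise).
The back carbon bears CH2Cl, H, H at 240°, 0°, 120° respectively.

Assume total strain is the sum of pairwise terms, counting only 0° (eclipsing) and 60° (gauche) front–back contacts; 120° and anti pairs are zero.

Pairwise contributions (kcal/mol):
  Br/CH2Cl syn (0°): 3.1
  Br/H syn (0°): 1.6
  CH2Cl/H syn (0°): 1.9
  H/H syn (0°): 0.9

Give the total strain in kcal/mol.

This conformer (eclipsed): H–H eclipsed, Br–H eclipsed, H–CH2Cl eclipsed; 0.9 + 1.6 + 1.9 = 4.4 kcal/mol.

4.4 kcal/mol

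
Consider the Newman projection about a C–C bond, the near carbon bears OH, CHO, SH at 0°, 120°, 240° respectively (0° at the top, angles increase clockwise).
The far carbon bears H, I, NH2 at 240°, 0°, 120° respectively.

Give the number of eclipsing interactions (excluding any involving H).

2

Non-H eclipsing pairs: OH(0°)/I(0°); CHO(120°)/NH2(120°) — 2 interactions.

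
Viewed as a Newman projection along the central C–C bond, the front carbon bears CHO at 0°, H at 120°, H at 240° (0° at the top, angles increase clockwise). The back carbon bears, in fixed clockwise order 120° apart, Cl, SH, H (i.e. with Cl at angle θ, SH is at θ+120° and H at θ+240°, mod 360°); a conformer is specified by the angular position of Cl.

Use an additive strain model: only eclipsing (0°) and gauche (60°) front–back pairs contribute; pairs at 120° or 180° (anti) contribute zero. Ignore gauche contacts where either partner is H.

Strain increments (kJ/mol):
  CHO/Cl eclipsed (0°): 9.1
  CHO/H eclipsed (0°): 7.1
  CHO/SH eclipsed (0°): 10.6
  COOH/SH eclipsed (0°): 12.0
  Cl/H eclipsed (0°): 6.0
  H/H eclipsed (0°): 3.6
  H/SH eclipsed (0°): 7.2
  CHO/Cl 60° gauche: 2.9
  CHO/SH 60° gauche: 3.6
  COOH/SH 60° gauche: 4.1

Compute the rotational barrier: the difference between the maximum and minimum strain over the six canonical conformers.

17.4 kJ/mol

Cl at 0° (eclipsed): CHO–Cl eclipsed, H–SH eclipsed, H–H eclipsed; 9.1 + 7.2 + 3.6 = 19.9 kJ/mol.
Cl at 60° (staggered): CHO–Cl gauche; 2.9 = 2.9 kJ/mol.
Cl at 120° (eclipsed): CHO–H eclipsed, H–Cl eclipsed, H–SH eclipsed; 7.1 + 6.0 + 7.2 = 20.3 kJ/mol.
Cl at 180° (staggered): CHO–SH gauche; 3.6 = 3.6 kJ/mol.
Cl at 240° (eclipsed): CHO–SH eclipsed, H–H eclipsed, H–Cl eclipsed; 10.6 + 3.6 + 6.0 = 20.2 kJ/mol.
Cl at 300° (staggered): CHO–Cl gauche, CHO–SH gauche; 2.9 + 3.6 = 6.5 kJ/mol.
Max at 120° (20.3 kJ/mol), min at 60° (2.9 kJ/mol); barrier = 17.4 kJ/mol.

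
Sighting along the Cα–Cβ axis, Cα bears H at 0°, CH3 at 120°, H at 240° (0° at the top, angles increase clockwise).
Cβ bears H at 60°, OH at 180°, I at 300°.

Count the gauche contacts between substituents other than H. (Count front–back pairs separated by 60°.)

1

Non-H gauche pairs: CH3(120°)/OH(180°) — 1 interaction.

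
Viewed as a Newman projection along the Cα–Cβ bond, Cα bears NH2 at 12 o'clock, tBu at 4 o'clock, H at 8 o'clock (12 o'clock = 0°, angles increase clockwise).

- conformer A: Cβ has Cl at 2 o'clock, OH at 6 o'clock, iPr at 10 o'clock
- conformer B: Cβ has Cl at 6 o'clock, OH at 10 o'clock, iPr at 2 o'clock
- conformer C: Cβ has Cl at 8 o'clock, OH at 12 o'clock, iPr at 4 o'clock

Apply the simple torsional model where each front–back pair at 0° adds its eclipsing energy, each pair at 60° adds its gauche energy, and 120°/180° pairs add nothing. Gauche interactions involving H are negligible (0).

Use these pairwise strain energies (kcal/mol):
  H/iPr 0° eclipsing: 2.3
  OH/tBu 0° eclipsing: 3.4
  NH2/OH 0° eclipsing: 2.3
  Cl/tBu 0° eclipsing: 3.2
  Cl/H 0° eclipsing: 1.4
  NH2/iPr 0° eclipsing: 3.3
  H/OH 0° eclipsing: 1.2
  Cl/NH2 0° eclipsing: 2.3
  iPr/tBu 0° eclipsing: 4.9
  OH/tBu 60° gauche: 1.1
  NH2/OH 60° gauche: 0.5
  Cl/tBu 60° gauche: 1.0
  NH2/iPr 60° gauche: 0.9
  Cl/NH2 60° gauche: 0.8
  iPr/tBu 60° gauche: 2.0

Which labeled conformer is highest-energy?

A (staggered): NH2–Cl gauche, NH2–iPr gauche, tBu–Cl gauche, tBu–OH gauche; 0.8 + 0.9 + 1.0 + 1.1 = 3.8 kcal/mol.
B (staggered): NH2–OH gauche, NH2–iPr gauche, tBu–Cl gauche, tBu–iPr gauche; 0.5 + 0.9 + 1.0 + 2.0 = 4.4 kcal/mol.
C (eclipsed): NH2–OH eclipsed, tBu–iPr eclipsed, H–Cl eclipsed; 2.3 + 4.9 + 1.4 = 8.6 kcal/mol.
C has the highest total (8.6 kcal/mol).

C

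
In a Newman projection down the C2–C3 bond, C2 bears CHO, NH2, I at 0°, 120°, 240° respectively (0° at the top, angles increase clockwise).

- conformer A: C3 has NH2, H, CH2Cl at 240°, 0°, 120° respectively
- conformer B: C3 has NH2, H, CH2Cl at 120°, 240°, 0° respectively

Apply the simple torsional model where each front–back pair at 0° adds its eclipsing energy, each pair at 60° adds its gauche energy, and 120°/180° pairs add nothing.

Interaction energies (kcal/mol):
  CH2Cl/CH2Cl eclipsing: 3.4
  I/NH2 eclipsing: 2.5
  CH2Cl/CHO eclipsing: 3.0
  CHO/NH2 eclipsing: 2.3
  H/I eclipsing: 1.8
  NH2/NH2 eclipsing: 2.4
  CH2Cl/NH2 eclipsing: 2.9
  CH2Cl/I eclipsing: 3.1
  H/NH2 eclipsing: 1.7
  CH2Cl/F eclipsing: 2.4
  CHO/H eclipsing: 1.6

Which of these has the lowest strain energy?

A (eclipsed): CHO(0°)/H(0°) eclipsed 1.6; NH2(120°)/CH2Cl(120°) eclipsed 2.9; I(240°)/NH2(240°) eclipsed 2.5 → 7.0 kcal/mol.
B (eclipsed): CHO(0°)/CH2Cl(0°) eclipsed 3.0; NH2(120°)/NH2(120°) eclipsed 2.4; I(240°)/H(240°) eclipsed 1.8 → 7.2 kcal/mol.
A has the lowest total (7.0 kcal/mol).

A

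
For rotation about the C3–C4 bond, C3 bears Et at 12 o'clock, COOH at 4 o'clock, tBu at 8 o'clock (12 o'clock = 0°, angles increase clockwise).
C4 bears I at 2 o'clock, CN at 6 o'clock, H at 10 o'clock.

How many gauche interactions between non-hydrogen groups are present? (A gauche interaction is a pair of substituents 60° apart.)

Non-H gauche pairs: Et(0°)/I(60°); COOH(120°)/I(60°); COOH(120°)/CN(180°); tBu(240°)/CN(180°) — 4 interactions.

4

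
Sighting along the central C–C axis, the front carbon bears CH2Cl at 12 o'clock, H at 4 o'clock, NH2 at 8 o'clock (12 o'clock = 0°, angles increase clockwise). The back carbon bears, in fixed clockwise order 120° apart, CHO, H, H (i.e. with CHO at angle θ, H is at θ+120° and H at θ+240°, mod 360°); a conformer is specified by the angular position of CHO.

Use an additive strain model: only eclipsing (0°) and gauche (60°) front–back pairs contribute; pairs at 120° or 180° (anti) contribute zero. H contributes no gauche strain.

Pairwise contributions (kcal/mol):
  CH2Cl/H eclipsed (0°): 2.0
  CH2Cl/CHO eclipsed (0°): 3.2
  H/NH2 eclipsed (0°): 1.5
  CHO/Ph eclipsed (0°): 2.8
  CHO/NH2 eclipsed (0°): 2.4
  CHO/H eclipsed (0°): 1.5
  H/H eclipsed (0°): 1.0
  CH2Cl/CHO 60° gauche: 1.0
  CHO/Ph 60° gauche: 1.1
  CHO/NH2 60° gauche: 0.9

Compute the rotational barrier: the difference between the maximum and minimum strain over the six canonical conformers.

CHO at 0° is eclipsed. CH2Cl at 0° is eclipsed with CHO at 0° (3.2); H at 120° is eclipsed with H at 120° (1.0); NH2 at 240° is eclipsed with H at 240° (1.5). Total 5.7 kcal/mol.
CHO at 60° is staggered. CH2Cl at 0° is gauche with CHO at 60° (1.0). Total 1.0 kcal/mol.
CHO at 120° is eclipsed. CH2Cl at 0° is eclipsed with H at 0° (2.0); H at 120° is eclipsed with CHO at 120° (1.5); NH2 at 240° is eclipsed with H at 240° (1.5). Total 5.0 kcal/mol.
CHO at 180° is staggered. NH2 at 240° is gauche with CHO at 180° (0.9). Total 0.9 kcal/mol.
CHO at 240° is eclipsed. CH2Cl at 0° is eclipsed with H at 0° (2.0); H at 120° is eclipsed with H at 120° (1.0); NH2 at 240° is eclipsed with CHO at 240° (2.4). Total 5.4 kcal/mol.
CHO at 300° is staggered. CH2Cl at 0° is gauche with CHO at 300° (1.0); NH2 at 240° is gauche with CHO at 300° (0.9). Total 1.9 kcal/mol.
Max at 0° (5.7 kcal/mol), min at 180° (0.9 kcal/mol); barrier = 4.8 kcal/mol.

4.8 kcal/mol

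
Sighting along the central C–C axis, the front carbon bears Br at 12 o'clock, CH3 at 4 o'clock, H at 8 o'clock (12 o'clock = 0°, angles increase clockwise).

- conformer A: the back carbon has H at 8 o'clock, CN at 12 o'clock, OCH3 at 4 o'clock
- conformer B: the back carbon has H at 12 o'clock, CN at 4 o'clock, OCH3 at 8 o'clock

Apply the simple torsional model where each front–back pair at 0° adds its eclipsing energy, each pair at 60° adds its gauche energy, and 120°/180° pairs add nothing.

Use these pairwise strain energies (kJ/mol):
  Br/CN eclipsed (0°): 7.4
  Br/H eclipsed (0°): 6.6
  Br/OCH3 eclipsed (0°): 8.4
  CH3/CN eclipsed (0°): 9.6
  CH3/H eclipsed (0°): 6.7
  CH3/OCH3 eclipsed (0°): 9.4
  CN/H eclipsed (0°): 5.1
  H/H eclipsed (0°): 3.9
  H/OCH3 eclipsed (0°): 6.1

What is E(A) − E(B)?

A (eclipsed): Br(0°)/CN(0°) eclipsed 7.4; CH3(120°)/OCH3(120°) eclipsed 9.4; H(240°)/H(240°) eclipsed 3.9 → 20.7 kJ/mol.
B (eclipsed): Br(0°)/H(0°) eclipsed 6.6; CH3(120°)/CN(120°) eclipsed 9.6; H(240°)/OCH3(240°) eclipsed 6.1 → 22.3 kJ/mol.
E(A) − E(B) = 20.7 − 22.3 = -1.6 kJ/mol.

-1.6 kJ/mol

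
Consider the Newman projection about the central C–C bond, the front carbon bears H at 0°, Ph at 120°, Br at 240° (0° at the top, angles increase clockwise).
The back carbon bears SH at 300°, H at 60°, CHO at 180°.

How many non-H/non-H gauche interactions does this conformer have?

3

Non-H gauche pairs: Ph(120°)/CHO(180°); Br(240°)/SH(300°); Br(240°)/CHO(180°) — 3 interactions.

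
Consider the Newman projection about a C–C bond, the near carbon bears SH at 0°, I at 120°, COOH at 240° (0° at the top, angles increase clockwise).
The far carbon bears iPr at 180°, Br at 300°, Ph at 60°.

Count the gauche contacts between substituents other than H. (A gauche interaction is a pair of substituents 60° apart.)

Non-H gauche pairs: SH(0°)/Br(300°); SH(0°)/Ph(60°); I(120°)/iPr(180°); I(120°)/Ph(60°); COOH(240°)/iPr(180°); COOH(240°)/Br(300°) — 6 interactions.

6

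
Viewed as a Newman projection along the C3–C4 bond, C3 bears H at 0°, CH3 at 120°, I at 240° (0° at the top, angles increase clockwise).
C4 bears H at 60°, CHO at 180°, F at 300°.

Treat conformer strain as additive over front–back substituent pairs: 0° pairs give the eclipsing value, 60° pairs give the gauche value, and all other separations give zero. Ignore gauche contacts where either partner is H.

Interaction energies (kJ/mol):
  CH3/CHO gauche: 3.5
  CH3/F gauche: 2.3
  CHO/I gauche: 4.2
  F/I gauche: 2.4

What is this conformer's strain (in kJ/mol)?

10.1 kJ/mol

This conformer (staggered): CH3–CHO gauche, I–CHO gauche, I–F gauche; 3.5 + 4.2 + 2.4 = 10.1 kJ/mol.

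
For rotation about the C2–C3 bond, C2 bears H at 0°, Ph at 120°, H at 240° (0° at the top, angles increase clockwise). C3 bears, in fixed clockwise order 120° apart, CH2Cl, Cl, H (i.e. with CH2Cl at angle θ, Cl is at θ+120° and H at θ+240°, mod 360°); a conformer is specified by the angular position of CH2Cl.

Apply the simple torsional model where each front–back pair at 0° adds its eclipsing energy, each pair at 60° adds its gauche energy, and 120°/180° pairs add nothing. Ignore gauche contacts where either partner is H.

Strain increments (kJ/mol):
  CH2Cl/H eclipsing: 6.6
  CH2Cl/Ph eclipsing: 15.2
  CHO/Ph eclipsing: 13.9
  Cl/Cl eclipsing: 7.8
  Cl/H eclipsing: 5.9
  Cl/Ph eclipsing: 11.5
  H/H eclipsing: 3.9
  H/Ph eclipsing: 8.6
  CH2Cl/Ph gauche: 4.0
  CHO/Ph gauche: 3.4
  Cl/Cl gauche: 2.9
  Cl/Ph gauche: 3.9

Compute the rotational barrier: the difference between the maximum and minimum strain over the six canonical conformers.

21.1 kJ/mol

CH2Cl at 0° is eclipsed. H at 0° is eclipsed with CH2Cl at 0° (6.6); Ph at 120° is eclipsed with Cl at 120° (11.5); H at 240° is eclipsed with H at 240° (3.9). Total 22.0 kJ/mol.
CH2Cl at 60° is staggered. Ph at 120° is gauche with CH2Cl at 60° (4.0); Ph at 120° is gauche with Cl at 180° (3.9). Total 7.9 kJ/mol.
CH2Cl at 120° is eclipsed. H at 0° is eclipsed with H at 0° (3.9); Ph at 120° is eclipsed with CH2Cl at 120° (15.2); H at 240° is eclipsed with Cl at 240° (5.9). Total 25.0 kJ/mol.
CH2Cl at 180° is staggered. Ph at 120° is gauche with CH2Cl at 180° (4.0). Total 4.0 kJ/mol.
CH2Cl at 240° is eclipsed. H at 0° is eclipsed with Cl at 0° (5.9); Ph at 120° is eclipsed with H at 120° (8.6); H at 240° is eclipsed with CH2Cl at 240° (6.6). Total 21.1 kJ/mol.
CH2Cl at 300° is staggered. Ph at 120° is gauche with Cl at 60° (3.9). Total 3.9 kJ/mol.
Max at 120° (25.0 kJ/mol), min at 300° (3.9 kJ/mol); barrier = 21.1 kJ/mol.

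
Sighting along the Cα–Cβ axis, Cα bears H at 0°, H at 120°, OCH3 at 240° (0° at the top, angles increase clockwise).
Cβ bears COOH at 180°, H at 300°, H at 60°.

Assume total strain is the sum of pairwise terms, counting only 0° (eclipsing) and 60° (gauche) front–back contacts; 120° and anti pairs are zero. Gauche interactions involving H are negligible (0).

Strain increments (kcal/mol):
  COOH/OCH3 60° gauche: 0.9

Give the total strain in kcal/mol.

0.9 kcal/mol

This conformer (staggered): OCH3–COOH gauche; 0.9 = 0.9 kcal/mol.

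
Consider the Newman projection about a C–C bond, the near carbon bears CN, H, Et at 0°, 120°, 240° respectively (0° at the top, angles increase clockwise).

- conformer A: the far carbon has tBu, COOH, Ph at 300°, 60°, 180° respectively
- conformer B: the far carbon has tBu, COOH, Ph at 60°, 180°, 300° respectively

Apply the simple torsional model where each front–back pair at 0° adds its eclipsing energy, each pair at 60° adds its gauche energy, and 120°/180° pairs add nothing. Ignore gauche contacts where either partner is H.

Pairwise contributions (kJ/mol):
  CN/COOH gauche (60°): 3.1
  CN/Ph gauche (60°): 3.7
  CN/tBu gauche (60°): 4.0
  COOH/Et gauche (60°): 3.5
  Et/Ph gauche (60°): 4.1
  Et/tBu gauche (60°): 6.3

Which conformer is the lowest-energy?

A (staggered): CN–tBu gauche, CN–COOH gauche, Et–tBu gauche, Et–Ph gauche; 4.0 + 3.1 + 6.3 + 4.1 = 17.5 kJ/mol.
B (staggered): CN–tBu gauche, CN–Ph gauche, Et–COOH gauche, Et–Ph gauche; 4.0 + 3.7 + 3.5 + 4.1 = 15.3 kJ/mol.
B has the lowest total (15.3 kJ/mol).

B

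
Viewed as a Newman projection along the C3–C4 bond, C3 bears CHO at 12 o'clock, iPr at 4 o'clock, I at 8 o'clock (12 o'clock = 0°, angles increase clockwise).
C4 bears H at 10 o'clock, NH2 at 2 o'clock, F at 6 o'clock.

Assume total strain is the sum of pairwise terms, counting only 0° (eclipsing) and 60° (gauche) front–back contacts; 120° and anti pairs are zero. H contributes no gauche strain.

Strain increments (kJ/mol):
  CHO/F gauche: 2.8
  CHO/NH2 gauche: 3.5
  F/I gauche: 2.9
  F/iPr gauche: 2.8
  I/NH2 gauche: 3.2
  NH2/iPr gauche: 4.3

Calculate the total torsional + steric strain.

13.5 kJ/mol

This conformer (staggered): CHO(0°)/NH2(60°) gauche 3.5; iPr(120°)/NH2(60°) gauche 4.3; iPr(120°)/F(180°) gauche 2.8; I(240°)/F(180°) gauche 2.9 → 13.5 kJ/mol.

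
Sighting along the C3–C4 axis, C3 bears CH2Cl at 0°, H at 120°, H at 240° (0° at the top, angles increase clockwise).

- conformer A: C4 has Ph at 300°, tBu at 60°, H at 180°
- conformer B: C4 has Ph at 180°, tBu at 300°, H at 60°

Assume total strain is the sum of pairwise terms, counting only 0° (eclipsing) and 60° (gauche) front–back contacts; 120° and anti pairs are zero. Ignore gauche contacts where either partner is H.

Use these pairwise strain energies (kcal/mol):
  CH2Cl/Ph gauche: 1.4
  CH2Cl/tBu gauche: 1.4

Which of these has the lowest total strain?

A (staggered): CH2Cl–Ph gauche, CH2Cl–tBu gauche; 1.4 + 1.4 = 2.8 kcal/mol.
B (staggered): CH2Cl–tBu gauche; 1.4 = 1.4 kcal/mol.
B has the lowest total (1.4 kcal/mol).

B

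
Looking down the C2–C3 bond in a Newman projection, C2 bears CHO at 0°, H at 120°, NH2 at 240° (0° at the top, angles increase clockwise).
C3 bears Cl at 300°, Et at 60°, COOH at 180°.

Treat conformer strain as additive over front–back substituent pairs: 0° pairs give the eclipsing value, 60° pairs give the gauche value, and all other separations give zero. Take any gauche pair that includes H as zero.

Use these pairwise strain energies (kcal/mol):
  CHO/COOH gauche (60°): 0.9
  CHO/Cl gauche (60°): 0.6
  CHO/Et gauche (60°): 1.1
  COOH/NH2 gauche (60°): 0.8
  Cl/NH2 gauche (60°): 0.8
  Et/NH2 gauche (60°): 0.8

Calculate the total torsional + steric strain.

This conformer (staggered): CHO(0°)/Cl(300°) gauche 0.6; CHO(0°)/Et(60°) gauche 1.1; NH2(240°)/Cl(300°) gauche 0.8; NH2(240°)/COOH(180°) gauche 0.8 → 3.3 kcal/mol.

3.3 kcal/mol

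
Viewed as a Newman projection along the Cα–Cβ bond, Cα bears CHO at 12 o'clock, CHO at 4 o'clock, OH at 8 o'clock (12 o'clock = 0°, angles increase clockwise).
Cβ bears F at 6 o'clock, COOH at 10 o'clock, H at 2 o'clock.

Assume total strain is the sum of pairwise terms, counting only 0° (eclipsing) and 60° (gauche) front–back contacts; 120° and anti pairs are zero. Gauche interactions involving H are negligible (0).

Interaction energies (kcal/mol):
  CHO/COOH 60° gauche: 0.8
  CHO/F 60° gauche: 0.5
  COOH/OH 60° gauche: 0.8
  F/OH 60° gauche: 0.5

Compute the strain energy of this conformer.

2.6 kcal/mol

This conformer (staggered): CHO–COOH gauche, CHO–F gauche, OH–F gauche, OH–COOH gauche; 0.8 + 0.5 + 0.5 + 0.8 = 2.6 kcal/mol.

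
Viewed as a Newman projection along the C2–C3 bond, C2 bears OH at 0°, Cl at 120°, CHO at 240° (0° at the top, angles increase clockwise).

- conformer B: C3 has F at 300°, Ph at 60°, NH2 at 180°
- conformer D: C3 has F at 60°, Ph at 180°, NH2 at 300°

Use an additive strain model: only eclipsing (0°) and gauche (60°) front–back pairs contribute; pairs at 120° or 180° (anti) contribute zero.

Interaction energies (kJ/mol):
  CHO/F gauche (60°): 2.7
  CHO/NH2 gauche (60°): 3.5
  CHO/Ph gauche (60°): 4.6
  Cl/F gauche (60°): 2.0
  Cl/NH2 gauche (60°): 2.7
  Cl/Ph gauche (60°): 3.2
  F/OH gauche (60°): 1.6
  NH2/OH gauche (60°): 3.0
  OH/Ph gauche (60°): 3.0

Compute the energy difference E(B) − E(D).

B (staggered): OH(0°)/F(300°) gauche 1.6; OH(0°)/Ph(60°) gauche 3.0; Cl(120°)/Ph(60°) gauche 3.2; Cl(120°)/NH2(180°) gauche 2.7; CHO(240°)/F(300°) gauche 2.7; CHO(240°)/NH2(180°) gauche 3.5 → 16.7 kJ/mol.
D (staggered): OH(0°)/F(60°) gauche 1.6; OH(0°)/NH2(300°) gauche 3.0; Cl(120°)/F(60°) gauche 2.0; Cl(120°)/Ph(180°) gauche 3.2; CHO(240°)/Ph(180°) gauche 4.6; CHO(240°)/NH2(300°) gauche 3.5 → 17.9 kJ/mol.
E(B) − E(D) = 16.7 − 17.9 = -1.2 kJ/mol.

-1.2 kJ/mol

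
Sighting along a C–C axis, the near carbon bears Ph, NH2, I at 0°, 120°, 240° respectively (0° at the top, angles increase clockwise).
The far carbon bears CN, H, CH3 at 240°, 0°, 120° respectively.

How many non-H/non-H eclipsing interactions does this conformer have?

2

Non-H eclipsing pairs: NH2(120°)/CH3(120°); I(240°)/CN(240°) — 2 interactions.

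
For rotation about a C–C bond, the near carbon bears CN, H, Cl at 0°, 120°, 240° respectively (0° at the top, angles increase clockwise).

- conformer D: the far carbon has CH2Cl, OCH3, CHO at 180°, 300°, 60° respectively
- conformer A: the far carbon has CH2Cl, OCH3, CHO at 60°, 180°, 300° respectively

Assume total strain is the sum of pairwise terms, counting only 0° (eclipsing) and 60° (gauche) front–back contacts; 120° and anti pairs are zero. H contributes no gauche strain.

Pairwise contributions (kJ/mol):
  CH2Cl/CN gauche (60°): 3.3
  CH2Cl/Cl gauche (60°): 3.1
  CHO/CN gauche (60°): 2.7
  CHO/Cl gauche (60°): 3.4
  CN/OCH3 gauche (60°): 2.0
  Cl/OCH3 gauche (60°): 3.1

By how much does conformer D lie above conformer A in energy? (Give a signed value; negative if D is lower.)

D (staggered): CN–OCH3 gauche, CN–CHO gauche, Cl–CH2Cl gauche, Cl–OCH3 gauche; 2.0 + 2.7 + 3.1 + 3.1 = 10.9 kJ/mol.
A (staggered): CN–CH2Cl gauche, CN–CHO gauche, Cl–OCH3 gauche, Cl–CHO gauche; 3.3 + 2.7 + 3.1 + 3.4 = 12.5 kJ/mol.
E(D) − E(A) = 10.9 − 12.5 = -1.6 kJ/mol.

-1.6 kJ/mol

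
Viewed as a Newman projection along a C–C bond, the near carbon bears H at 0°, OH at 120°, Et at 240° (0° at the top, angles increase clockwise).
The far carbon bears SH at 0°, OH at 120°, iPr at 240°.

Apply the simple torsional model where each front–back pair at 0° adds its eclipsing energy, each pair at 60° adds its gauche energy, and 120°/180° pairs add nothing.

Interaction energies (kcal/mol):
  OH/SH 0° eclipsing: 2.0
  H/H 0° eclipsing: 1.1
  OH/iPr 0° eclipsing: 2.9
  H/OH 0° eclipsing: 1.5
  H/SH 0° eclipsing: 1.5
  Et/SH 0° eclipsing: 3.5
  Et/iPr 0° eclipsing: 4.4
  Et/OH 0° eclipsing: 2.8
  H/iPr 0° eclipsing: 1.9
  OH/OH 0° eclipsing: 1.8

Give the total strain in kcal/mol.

This conformer (eclipsed): H–SH eclipsed, OH–OH eclipsed, Et–iPr eclipsed; 1.5 + 1.8 + 4.4 = 7.7 kcal/mol.

7.7 kcal/mol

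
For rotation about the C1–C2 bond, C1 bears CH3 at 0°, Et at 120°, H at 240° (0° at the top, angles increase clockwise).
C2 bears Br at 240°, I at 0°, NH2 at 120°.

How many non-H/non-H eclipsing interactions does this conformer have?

2

Non-H eclipsing pairs: CH3(0°)/I(0°); Et(120°)/NH2(120°) — 2 interactions.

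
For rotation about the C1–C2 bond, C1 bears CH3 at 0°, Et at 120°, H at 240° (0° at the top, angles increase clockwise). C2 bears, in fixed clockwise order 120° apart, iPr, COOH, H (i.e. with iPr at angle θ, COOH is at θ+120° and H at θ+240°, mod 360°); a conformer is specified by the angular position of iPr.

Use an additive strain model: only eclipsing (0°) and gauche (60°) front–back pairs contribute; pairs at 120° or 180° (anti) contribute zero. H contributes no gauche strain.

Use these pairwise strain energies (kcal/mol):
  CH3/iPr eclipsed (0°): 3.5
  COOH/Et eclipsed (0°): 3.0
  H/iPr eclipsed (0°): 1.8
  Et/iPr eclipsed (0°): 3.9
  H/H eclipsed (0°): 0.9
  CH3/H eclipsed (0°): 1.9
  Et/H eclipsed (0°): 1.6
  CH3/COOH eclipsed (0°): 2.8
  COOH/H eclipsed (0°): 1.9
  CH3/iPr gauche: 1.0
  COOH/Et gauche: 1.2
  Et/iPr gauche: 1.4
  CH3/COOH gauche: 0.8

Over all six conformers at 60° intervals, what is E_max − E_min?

iPr at 0° (eclipsed): CH3–iPr eclipsed, Et–COOH eclipsed, H–H eclipsed; 3.5 + 3.0 + 0.9 = 7.4 kcal/mol.
iPr at 60° (staggered): CH3–iPr gauche, Et–iPr gauche, Et–COOH gauche; 1.0 + 1.4 + 1.2 = 3.6 kcal/mol.
iPr at 120° (eclipsed): CH3–H eclipsed, Et–iPr eclipsed, H–COOH eclipsed; 1.9 + 3.9 + 1.9 = 7.7 kcal/mol.
iPr at 180° (staggered): CH3–COOH gauche, Et–iPr gauche; 0.8 + 1.4 = 2.2 kcal/mol.
iPr at 240° (eclipsed): CH3–COOH eclipsed, Et–H eclipsed, H–iPr eclipsed; 2.8 + 1.6 + 1.8 = 6.2 kcal/mol.
iPr at 300° (staggered): CH3–iPr gauche, CH3–COOH gauche, Et–COOH gauche; 1.0 + 0.8 + 1.2 = 3.0 kcal/mol.
Max at 120° (7.7 kcal/mol), min at 180° (2.2 kcal/mol); barrier = 5.5 kcal/mol.

5.5 kcal/mol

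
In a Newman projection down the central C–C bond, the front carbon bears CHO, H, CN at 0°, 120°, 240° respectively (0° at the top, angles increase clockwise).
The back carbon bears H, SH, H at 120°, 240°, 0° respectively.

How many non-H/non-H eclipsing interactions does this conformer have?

1

Non-H eclipsing pairs: CN(240°)/SH(240°) — 1 interaction.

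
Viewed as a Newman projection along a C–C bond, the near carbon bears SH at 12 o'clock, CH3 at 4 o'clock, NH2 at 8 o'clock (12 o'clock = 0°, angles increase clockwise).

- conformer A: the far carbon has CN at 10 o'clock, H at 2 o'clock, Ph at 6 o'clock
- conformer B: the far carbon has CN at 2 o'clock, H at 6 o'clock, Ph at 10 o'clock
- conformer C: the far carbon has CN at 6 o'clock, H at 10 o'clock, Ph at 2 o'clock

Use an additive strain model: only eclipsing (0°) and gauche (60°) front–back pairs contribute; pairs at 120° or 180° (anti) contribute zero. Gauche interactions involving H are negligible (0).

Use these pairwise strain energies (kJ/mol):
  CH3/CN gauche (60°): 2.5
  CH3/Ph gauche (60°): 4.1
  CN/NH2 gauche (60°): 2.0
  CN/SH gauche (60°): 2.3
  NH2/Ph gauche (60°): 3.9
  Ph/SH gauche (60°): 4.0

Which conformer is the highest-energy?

A (staggered): SH(0°)/CN(300°) gauche 2.3; CH3(120°)/Ph(180°) gauche 4.1; NH2(240°)/CN(300°) gauche 2.0; NH2(240°)/Ph(180°) gauche 3.9 → 12.3 kJ/mol.
B (staggered): SH(0°)/CN(60°) gauche 2.3; SH(0°)/Ph(300°) gauche 4.0; CH3(120°)/CN(60°) gauche 2.5; NH2(240°)/Ph(300°) gauche 3.9 → 12.7 kJ/mol.
C (staggered): SH(0°)/Ph(60°) gauche 4.0; CH3(120°)/CN(180°) gauche 2.5; CH3(120°)/Ph(60°) gauche 4.1; NH2(240°)/CN(180°) gauche 2.0 → 12.6 kJ/mol.
B has the highest total (12.7 kJ/mol).

B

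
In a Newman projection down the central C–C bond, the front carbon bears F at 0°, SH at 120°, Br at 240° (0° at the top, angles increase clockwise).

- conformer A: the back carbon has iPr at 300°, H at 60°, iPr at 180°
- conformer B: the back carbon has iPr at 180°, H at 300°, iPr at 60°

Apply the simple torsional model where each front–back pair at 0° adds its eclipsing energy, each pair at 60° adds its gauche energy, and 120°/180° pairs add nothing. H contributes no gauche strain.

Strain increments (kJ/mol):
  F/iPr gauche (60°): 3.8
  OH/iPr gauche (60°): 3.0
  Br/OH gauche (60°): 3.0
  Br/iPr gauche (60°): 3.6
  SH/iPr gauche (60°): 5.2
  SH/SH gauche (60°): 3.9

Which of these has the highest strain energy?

A is staggered. F at 0° is gauche with iPr at 300° (3.8); SH at 120° is gauche with iPr at 180° (5.2); Br at 240° is gauche with iPr at 300° (3.6); Br at 240° is gauche with iPr at 180° (3.6). Total 16.2 kJ/mol.
B is staggered. F at 0° is gauche with iPr at 60° (3.8); SH at 120° is gauche with iPr at 180° (5.2); SH at 120° is gauche with iPr at 60° (5.2); Br at 240° is gauche with iPr at 180° (3.6). Total 17.8 kJ/mol.
B has the highest total (17.8 kJ/mol).

B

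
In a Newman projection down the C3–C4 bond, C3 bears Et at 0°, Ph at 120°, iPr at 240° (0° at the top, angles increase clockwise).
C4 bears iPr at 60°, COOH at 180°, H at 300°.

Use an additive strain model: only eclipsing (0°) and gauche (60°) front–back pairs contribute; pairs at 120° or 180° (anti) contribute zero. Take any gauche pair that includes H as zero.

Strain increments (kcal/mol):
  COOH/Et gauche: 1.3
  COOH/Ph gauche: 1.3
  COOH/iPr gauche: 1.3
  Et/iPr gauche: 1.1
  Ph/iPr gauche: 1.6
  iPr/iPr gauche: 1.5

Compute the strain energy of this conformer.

This conformer (staggered): Et(0°)/iPr(60°) gauche 1.1; Ph(120°)/iPr(60°) gauche 1.6; Ph(120°)/COOH(180°) gauche 1.3; iPr(240°)/COOH(180°) gauche 1.3 → 5.3 kcal/mol.

5.3 kcal/mol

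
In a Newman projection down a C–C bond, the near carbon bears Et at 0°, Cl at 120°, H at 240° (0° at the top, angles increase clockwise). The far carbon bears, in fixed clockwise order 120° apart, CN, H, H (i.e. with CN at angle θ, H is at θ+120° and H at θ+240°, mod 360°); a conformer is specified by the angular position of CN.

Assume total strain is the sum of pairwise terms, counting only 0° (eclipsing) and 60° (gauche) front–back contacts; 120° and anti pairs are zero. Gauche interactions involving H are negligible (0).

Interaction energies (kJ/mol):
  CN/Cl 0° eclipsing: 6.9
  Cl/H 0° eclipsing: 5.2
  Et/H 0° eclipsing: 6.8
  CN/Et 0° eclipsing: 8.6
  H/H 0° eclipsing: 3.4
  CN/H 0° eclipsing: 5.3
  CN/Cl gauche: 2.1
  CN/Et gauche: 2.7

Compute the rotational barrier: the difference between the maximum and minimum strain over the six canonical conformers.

15.2 kJ/mol

CN at 0° is eclipsed. Et at 0° is eclipsed with CN at 0° (8.6); Cl at 120° is eclipsed with H at 120° (5.2); H at 240° is eclipsed with H at 240° (3.4). Total 17.2 kJ/mol.
CN at 60° is staggered. Et at 0° is gauche with CN at 60° (2.7); Cl at 120° is gauche with CN at 60° (2.1). Total 4.8 kJ/mol.
CN at 120° is eclipsed. Et at 0° is eclipsed with H at 0° (6.8); Cl at 120° is eclipsed with CN at 120° (6.9); H at 240° is eclipsed with H at 240° (3.4). Total 17.1 kJ/mol.
CN at 180° is staggered. Cl at 120° is gauche with CN at 180° (2.1). Total 2.1 kJ/mol.
CN at 240° is eclipsed. Et at 0° is eclipsed with H at 0° (6.8); Cl at 120° is eclipsed with H at 120° (5.2); H at 240° is eclipsed with CN at 240° (5.3). Total 17.3 kJ/mol.
CN at 300° is staggered. Et at 0° is gauche with CN at 300° (2.7). Total 2.7 kJ/mol.
Max at 240° (17.3 kJ/mol), min at 180° (2.1 kJ/mol); barrier = 15.2 kJ/mol.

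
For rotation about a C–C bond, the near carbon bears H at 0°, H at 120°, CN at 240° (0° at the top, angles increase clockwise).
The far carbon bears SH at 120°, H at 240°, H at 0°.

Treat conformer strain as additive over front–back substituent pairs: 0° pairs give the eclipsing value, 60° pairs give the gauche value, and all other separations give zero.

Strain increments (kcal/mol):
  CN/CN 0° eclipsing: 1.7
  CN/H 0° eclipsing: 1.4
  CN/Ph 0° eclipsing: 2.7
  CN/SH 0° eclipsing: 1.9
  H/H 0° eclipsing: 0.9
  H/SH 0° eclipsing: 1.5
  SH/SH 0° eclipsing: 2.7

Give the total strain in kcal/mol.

3.8 kcal/mol

This conformer (eclipsed): H–H eclipsed, H–SH eclipsed, CN–H eclipsed; 0.9 + 1.5 + 1.4 = 3.8 kcal/mol.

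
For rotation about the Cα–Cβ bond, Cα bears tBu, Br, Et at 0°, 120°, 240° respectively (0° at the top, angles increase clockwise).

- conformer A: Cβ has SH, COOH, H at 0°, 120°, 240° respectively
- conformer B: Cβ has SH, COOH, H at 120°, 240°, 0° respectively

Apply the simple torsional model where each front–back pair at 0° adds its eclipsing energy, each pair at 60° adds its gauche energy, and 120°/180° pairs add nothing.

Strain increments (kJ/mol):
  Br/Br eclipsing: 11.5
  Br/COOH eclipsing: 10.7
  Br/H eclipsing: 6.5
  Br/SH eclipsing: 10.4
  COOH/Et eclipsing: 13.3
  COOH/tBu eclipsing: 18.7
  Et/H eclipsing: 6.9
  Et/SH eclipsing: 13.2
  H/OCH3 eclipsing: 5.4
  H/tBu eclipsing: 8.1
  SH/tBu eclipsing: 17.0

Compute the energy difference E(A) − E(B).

+2.8 kJ/mol

A (eclipsed): tBu–SH eclipsed, Br–COOH eclipsed, Et–H eclipsed; 17.0 + 10.7 + 6.9 = 34.6 kJ/mol.
B (eclipsed): tBu–H eclipsed, Br–SH eclipsed, Et–COOH eclipsed; 8.1 + 10.4 + 13.3 = 31.8 kJ/mol.
E(A) − E(B) = 34.6 − 31.8 = +2.8 kJ/mol.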